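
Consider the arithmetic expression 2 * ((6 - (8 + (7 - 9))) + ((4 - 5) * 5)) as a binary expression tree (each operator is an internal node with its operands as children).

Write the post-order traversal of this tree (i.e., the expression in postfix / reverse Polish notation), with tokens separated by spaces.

2 6 8 7 9 - + - 4 5 - 5 * + *

Post-order on an expression tree gives postfix notation: for each operator, emit left operand, right operand, then the operator.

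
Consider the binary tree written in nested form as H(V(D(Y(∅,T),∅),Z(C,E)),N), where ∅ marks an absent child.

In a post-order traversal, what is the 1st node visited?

T

Post-order visits the left subtree, then the right subtree, then the node.
At H: go left to V.
  At V: go left to D.
    At D: go left to Y.
      At Y: no left child.
      At Y: go right to T.
        T is a leaf — visit T.
      Visit Y.
    At D: no right child.
    Visit D.
  At V: go right to Z.
    At Z: go left to C.
      C is a leaf — visit C.
    At Z: go right to E.
      E is a leaf — visit E.
    Visit Z.
  Visit V.
At H: go right to N.
  N is a leaf — visit N.
Visit H.
Full post-order sequence: T, Y, D, C, E, Z, V, N, H.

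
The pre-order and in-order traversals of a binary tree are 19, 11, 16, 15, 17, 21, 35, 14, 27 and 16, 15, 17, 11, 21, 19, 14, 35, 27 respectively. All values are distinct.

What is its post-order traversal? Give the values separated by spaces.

17 15 16 21 11 14 27 35 19

The first element of pre-order is the root; it splits in-order into left and right subtrees.
Root 19: left subtree has 5 nodes {16, 15, 17, 11, 21}, right has 3 {14, 35, 27}.
  Root 11: left subtree has 3 nodes {16, 15, 17}, right has 1 {21}.
    Root 16: left subtree has 0 nodes { }, right has 2 {15, 17}.
      Root 15: left subtree has 0 nodes { }, right has 1 {17}.
  Root 35: left subtree has 1 node {14}, right has 1 {27}.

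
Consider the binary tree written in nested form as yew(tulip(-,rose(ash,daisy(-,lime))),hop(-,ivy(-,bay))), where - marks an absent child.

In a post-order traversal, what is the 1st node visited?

ash

Post-order visits the left subtree, then the right subtree, then the node.
At yew: go left to tulip.
  At tulip: no left child.
  At tulip: go right to rose.
    At rose: go left to ash.
      ash is a leaf — visit ash.
    At rose: go right to daisy.
      At daisy: no left child.
      At daisy: go right to lime.
        lime is a leaf — visit lime.
      Visit daisy.
    Visit rose.
  Visit tulip.
At yew: go right to hop.
  At hop: no left child.
  At hop: go right to ivy.
    At ivy: no left child.
    At ivy: go right to bay.
      bay is a leaf — visit bay.
    Visit ivy.
  Visit hop.
Visit yew.
Full post-order sequence: ash, lime, daisy, rose, tulip, bay, ivy, hop, yew.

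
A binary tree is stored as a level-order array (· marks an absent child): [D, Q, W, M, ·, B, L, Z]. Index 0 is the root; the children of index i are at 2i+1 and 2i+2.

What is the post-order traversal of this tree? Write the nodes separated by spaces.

Post-order visits the left subtree, then the right subtree, then the node.
At D: go left to Q.
  At Q: go left to M.
    At M: go left to Z.
      Z is a leaf — visit Z.
    At M: no right child.
    Visit M.
  At Q: no right child.
  Visit Q.
At D: go right to W.
  At W: go left to B.
    B is a leaf — visit B.
  At W: go right to L.
    L is a leaf — visit L.
  Visit W.
Visit D.

Z M Q B L W D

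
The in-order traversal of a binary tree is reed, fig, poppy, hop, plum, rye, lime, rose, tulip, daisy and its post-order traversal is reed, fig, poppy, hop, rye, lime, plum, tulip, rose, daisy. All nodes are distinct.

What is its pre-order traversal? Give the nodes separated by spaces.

daisy rose plum hop poppy fig reed lime rye tulip

The last element of post-order is the root; it splits in-order into left and right subtrees.
Root daisy: left subtree has 9 nodes {reed, fig, poppy, hop, plum, rye, lime, rose, tulip}, right has 0 { }.
  Root rose: left subtree has 7 nodes {reed, fig, poppy, hop, plum, rye, lime}, right has 1 {tulip}.
    Root plum: left subtree has 4 nodes {reed, fig, poppy, hop}, right has 2 {rye, lime}.
      Root hop: left subtree has 3 nodes {reed, fig, poppy}, right has 0 { }.
        Root poppy: left subtree has 2 nodes {reed, fig}, right has 0 { }.
          Root fig: left subtree has 1 node {reed}, right has 0 { }.
      Root lime: left subtree has 1 node {rye}, right has 0 { }.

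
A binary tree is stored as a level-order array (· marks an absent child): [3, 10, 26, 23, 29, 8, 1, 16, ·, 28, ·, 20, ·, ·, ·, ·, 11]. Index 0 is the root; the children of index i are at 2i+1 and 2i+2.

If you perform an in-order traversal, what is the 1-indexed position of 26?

In-order visits the left subtree, then the node, then the right subtree.
At 3: go left to 10.
  At 10: go left to 23.
    At 23: go left to 16.
      At 16: no left child.
      Visit 16.
      At 16: go right to 11.
        11 is a leaf — visit 11.
    Visit 23.
    At 23: no right child.
  Visit 10.
  At 10: go right to 29.
    At 29: go left to 28.
      28 is a leaf — visit 28.
    Visit 29.
    At 29: no right child.
Visit 3.
At 3: go right to 26.
  At 26: go left to 8.
    At 8: go left to 20.
      20 is a leaf — visit 20.
    Visit 8.
    At 8: no right child.
  Visit 26.
  At 26: go right to 1.
    1 is a leaf — visit 1.
Full in-order sequence: 16, 11, 23, 10, 28, 29, 3, 20, 8, 26, 1.

10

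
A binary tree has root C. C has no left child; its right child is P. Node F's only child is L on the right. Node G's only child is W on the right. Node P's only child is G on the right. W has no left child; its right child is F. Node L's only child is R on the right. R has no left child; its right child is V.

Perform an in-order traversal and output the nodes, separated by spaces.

C P G W F L R V

In-order visits the left subtree, then the node, then the right subtree.
At C: no left child.
Visit C.
At C: go right to P.
  At P: no left child.
  Visit P.
  At P: go right to G.
    At G: no left child.
    Visit G.
    At G: go right to W.
      At W: no left child.
      Visit W.
      At W: go right to F.
        At F: no left child.
        Visit F.
        At F: go right to L.
          At L: no left child.
          Visit L.
          At L: go right to R.
            At R: no left child.
            Visit R.
            At R: go right to V.
              V is a leaf — visit V.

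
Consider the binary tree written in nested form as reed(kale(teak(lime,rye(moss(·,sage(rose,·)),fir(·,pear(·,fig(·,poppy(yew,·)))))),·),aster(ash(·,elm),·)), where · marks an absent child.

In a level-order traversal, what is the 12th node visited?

Level-order visits nodes level by level from the root, left to right within each level.
Level 0: reed
Level 1: kale, aster
Level 2: teak, ash
Level 3: lime, rye, elm
Level 4: moss, fir
Level 5: sage, pear
Level 6: rose, fig
Level 7: poppy
Level 8: yew
Full level-order sequence: reed, kale, aster, teak, ash, lime, rye, elm, moss, fir, sage, pear, rose, fig, poppy, yew.

pear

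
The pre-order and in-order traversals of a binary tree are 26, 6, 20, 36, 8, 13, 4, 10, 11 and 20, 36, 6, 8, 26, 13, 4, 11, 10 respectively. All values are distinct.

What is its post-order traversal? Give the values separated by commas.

36, 20, 8, 6, 11, 10, 4, 13, 26

The first element of pre-order is the root; it splits in-order into left and right subtrees.
Root 26: left subtree has 4 nodes {20, 36, 6, 8}, right has 4 {13, 4, 11, 10}.
  Root 6: left subtree has 2 nodes {20, 36}, right has 1 {8}.
    Root 20: left subtree has 0 nodes { }, right has 1 {36}.
  Root 13: left subtree has 0 nodes { }, right has 3 {4, 11, 10}.
    Root 4: left subtree has 0 nodes { }, right has 2 {11, 10}.
      Root 10: left subtree has 1 node {11}, right has 0 { }.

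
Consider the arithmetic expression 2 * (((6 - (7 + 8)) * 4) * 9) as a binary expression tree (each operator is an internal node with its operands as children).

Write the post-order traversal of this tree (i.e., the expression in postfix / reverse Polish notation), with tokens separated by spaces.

2 6 7 8 + - 4 * 9 * *

Post-order on an expression tree gives postfix notation: for each operator, emit left operand, right operand, then the operator.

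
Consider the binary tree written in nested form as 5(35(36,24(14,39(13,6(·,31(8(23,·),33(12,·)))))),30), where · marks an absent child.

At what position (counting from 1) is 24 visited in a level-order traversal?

Level-order visits nodes level by level from the root, left to right within each level.
Level 0: 5
Level 1: 35, 30
Level 2: 36, 24
Level 3: 14, 39
Level 4: 13, 6
Level 5: 31
Level 6: 8, 33
Level 7: 23, 12
Full level-order sequence: 5, 35, 30, 36, 24, 14, 39, 13, 6, 31, 8, 33, 23, 12.

5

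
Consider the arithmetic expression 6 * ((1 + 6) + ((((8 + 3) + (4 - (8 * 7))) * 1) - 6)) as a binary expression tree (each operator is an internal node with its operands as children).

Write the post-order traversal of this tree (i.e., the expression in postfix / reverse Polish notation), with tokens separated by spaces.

Post-order on an expression tree gives postfix notation: for each operator, emit left operand, right operand, then the operator.

6 1 6 + 8 3 + 4 8 7 * - + 1 * 6 - + *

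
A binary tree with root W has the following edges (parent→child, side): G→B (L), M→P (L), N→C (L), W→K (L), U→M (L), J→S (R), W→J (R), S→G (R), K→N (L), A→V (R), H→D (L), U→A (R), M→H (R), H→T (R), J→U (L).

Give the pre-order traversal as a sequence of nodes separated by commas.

W, K, N, C, J, U, M, P, H, D, T, A, V, S, G, B

Pre-order visits the node, then its left subtree, then its right subtree.
Visit W.
At W: go left to K.
  Visit K.
  At K: go left to N.
    Visit N.
    At N: go left to C.
      C is a leaf — visit C.
    At N: no right child.
  At K: no right child.
At W: go right to J.
  Visit J.
  At J: go left to U.
    Visit U.
    At U: go left to M.
      Visit M.
      At M: go left to P.
        P is a leaf — visit P.
      At M: go right to H.
        Visit H.
        At H: go left to D.
          D is a leaf — visit D.
        At H: go right to T.
          T is a leaf — visit T.
    At U: go right to A.
      Visit A.
      At A: no left child.
      At A: go right to V.
        V is a leaf — visit V.
  At J: go right to S.
    Visit S.
    At S: no left child.
    At S: go right to G.
      Visit G.
      At G: go left to B.
        B is a leaf — visit B.
      At G: no right child.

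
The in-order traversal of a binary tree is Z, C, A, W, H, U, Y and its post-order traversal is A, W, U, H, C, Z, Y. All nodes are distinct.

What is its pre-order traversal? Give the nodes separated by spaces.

Y Z C H W A U

The last element of post-order is the root; it splits in-order into left and right subtrees.
Root Y: left subtree has 6 nodes {Z, C, A, W, H, U}, right has 0 { }.
  Root Z: left subtree has 0 nodes { }, right has 5 {C, A, W, H, U}.
    Root C: left subtree has 0 nodes { }, right has 4 {A, W, H, U}.
      Root H: left subtree has 2 nodes {A, W}, right has 1 {U}.
        Root W: left subtree has 1 node {A}, right has 0 { }.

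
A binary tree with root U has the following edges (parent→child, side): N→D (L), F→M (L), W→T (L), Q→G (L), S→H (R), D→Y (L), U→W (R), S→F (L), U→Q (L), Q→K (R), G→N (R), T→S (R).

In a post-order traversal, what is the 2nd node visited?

D

Post-order visits the left subtree, then the right subtree, then the node.
At U: go left to Q.
  At Q: go left to G.
    At G: no left child.
    At G: go right to N.
      At N: go left to D.
        At D: go left to Y.
          Y is a leaf — visit Y.
        At D: no right child.
        Visit D.
      At N: no right child.
      Visit N.
    Visit G.
  At Q: go right to K.
    K is a leaf — visit K.
  Visit Q.
At U: go right to W.
  At W: go left to T.
    At T: no left child.
    At T: go right to S.
      At S: go left to F.
        At F: go left to M.
          M is a leaf — visit M.
        At F: no right child.
        Visit F.
      At S: go right to H.
        H is a leaf — visit H.
      Visit S.
    Visit T.
  At W: no right child.
  Visit W.
Visit U.
Full post-order sequence: Y, D, N, G, K, Q, M, F, H, S, T, W, U.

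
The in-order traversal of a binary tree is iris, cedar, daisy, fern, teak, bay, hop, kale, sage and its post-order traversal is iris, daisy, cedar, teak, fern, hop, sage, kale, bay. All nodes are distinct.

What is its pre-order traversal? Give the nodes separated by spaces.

The last element of post-order is the root; it splits in-order into left and right subtrees.
Root bay: left subtree has 5 nodes {iris, cedar, daisy, fern, teak}, right has 3 {hop, kale, sage}.
  Root fern: left subtree has 3 nodes {iris, cedar, daisy}, right has 1 {teak}.
    Root cedar: left subtree has 1 node {iris}, right has 1 {daisy}.
  Root kale: left subtree has 1 node {hop}, right has 1 {sage}.

bay fern cedar iris daisy teak kale hop sage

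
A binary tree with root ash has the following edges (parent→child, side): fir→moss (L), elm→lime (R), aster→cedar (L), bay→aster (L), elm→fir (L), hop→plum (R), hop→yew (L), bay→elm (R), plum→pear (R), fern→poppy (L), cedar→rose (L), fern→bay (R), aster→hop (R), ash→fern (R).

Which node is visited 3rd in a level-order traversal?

poppy

Level-order visits nodes level by level from the root, left to right within each level.
Level 0: ash
Level 1: fern
Level 2: poppy, bay
Level 3: aster, elm
Level 4: cedar, hop, fir, lime
Level 5: rose, yew, plum, moss
Level 6: pear
Full level-order sequence: ash, fern, poppy, bay, aster, elm, cedar, hop, fir, lime, rose, yew, plum, moss, pear.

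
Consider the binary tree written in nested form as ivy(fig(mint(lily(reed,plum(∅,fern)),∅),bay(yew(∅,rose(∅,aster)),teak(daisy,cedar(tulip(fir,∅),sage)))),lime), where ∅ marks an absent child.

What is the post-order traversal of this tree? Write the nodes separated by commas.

Post-order visits the left subtree, then the right subtree, then the node.
At ivy: go left to fig.
  At fig: go left to mint.
    At mint: go left to lily.
      At lily: go left to reed.
        reed is a leaf — visit reed.
      At lily: go right to plum.
        At plum: no left child.
        At plum: go right to fern.
          fern is a leaf — visit fern.
        Visit plum.
      Visit lily.
    At mint: no right child.
    Visit mint.
  At fig: go right to bay.
    At bay: go left to yew.
      At yew: no left child.
      At yew: go right to rose.
        At rose: no left child.
        At rose: go right to aster.
          aster is a leaf — visit aster.
        Visit rose.
      Visit yew.
    At bay: go right to teak.
      At teak: go left to daisy.
        daisy is a leaf — visit daisy.
      At teak: go right to cedar.
        At cedar: go left to tulip.
          At tulip: go left to fir.
            fir is a leaf — visit fir.
          At tulip: no right child.
          Visit tulip.
        At cedar: go right to sage.
          sage is a leaf — visit sage.
        Visit cedar.
      Visit teak.
    Visit bay.
  Visit fig.
At ivy: go right to lime.
  lime is a leaf — visit lime.
Visit ivy.

reed, fern, plum, lily, mint, aster, rose, yew, daisy, fir, tulip, sage, cedar, teak, bay, fig, lime, ivy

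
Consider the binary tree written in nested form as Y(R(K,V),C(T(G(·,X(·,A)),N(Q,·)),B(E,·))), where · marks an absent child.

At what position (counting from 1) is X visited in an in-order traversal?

6

In-order visits the left subtree, then the node, then the right subtree.
At Y: go left to R.
  At R: go left to K.
    K is a leaf — visit K.
  Visit R.
  At R: go right to V.
    V is a leaf — visit V.
Visit Y.
At Y: go right to C.
  At C: go left to T.
    At T: go left to G.
      At G: no left child.
      Visit G.
      At G: go right to X.
        At X: no left child.
        Visit X.
        At X: go right to A.
          A is a leaf — visit A.
    Visit T.
    At T: go right to N.
      At N: go left to Q.
        Q is a leaf — visit Q.
      Visit N.
      At N: no right child.
  Visit C.
  At C: go right to B.
    At B: go left to E.
      E is a leaf — visit E.
    Visit B.
    At B: no right child.
Full in-order sequence: K, R, V, Y, G, X, A, T, Q, N, C, E, B.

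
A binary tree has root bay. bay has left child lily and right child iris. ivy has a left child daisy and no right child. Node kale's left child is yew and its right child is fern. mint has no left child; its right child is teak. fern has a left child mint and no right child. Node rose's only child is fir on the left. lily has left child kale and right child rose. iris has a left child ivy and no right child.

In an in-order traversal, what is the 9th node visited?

bay

In-order visits the left subtree, then the node, then the right subtree.
At bay: go left to lily.
  At lily: go left to kale.
    At kale: go left to yew.
      yew is a leaf — visit yew.
    Visit kale.
    At kale: go right to fern.
      At fern: go left to mint.
        At mint: no left child.
        Visit mint.
        At mint: go right to teak.
          teak is a leaf — visit teak.
      Visit fern.
      At fern: no right child.
  Visit lily.
  At lily: go right to rose.
    At rose: go left to fir.
      fir is a leaf — visit fir.
    Visit rose.
    At rose: no right child.
Visit bay.
At bay: go right to iris.
  At iris: go left to ivy.
    At ivy: go left to daisy.
      daisy is a leaf — visit daisy.
    Visit ivy.
    At ivy: no right child.
  Visit iris.
  At iris: no right child.
Full in-order sequence: yew, kale, mint, teak, fern, lily, fir, rose, bay, daisy, ivy, iris.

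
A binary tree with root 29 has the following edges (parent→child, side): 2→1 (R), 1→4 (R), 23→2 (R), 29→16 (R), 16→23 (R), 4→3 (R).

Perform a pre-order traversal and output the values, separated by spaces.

29 16 23 2 1 4 3

Pre-order visits the node, then its left subtree, then its right subtree.
Visit 29.
At 29: no left child.
At 29: go right to 16.
  Visit 16.
  At 16: no left child.
  At 16: go right to 23.
    Visit 23.
    At 23: no left child.
    At 23: go right to 2.
      Visit 2.
      At 2: no left child.
      At 2: go right to 1.
        Visit 1.
        At 1: no left child.
        At 1: go right to 4.
          Visit 4.
          At 4: no left child.
          At 4: go right to 3.
            3 is a leaf — visit 3.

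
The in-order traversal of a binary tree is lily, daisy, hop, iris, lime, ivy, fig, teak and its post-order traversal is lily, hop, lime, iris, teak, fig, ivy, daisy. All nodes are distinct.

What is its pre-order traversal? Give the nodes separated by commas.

daisy, lily, ivy, iris, hop, lime, fig, teak

The last element of post-order is the root; it splits in-order into left and right subtrees.
Root daisy: left subtree has 1 node {lily}, right has 6 {hop, iris, lime, ivy, fig, teak}.
  Root ivy: left subtree has 3 nodes {hop, iris, lime}, right has 2 {fig, teak}.
    Root iris: left subtree has 1 node {hop}, right has 1 {lime}.
    Root fig: left subtree has 0 nodes { }, right has 1 {teak}.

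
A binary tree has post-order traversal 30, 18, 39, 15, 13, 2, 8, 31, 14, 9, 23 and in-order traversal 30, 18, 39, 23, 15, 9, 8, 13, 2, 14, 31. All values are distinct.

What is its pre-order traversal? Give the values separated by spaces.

23 39 18 30 9 15 14 8 2 13 31

The last element of post-order is the root; it splits in-order into left and right subtrees.
Root 23: left subtree has 3 nodes {30, 18, 39}, right has 7 {15, 9, 8, 13, 2, 14, 31}.
  Root 39: left subtree has 2 nodes {30, 18}, right has 0 { }.
    Root 18: left subtree has 1 node {30}, right has 0 { }.
  Root 9: left subtree has 1 node {15}, right has 5 {8, 13, 2, 14, 31}.
    Root 14: left subtree has 3 nodes {8, 13, 2}, right has 1 {31}.
      Root 8: left subtree has 0 nodes { }, right has 2 {13, 2}.
        Root 2: left subtree has 1 node {13}, right has 0 { }.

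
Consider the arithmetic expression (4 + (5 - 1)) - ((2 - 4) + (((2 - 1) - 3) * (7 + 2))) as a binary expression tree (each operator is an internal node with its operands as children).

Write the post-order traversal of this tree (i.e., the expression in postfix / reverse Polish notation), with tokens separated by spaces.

4 5 1 - + 2 4 - 2 1 - 3 - 7 2 + * + -

Post-order on an expression tree gives postfix notation: for each operator, emit left operand, right operand, then the operator.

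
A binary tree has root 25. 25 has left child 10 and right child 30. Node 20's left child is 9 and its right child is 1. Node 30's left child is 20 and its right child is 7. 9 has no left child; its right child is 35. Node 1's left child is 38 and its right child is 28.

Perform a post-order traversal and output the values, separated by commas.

Post-order visits the left subtree, then the right subtree, then the node.
At 25: go left to 10.
  10 is a leaf — visit 10.
At 25: go right to 30.
  At 30: go left to 20.
    At 20: go left to 9.
      At 9: no left child.
      At 9: go right to 35.
        35 is a leaf — visit 35.
      Visit 9.
    At 20: go right to 1.
      At 1: go left to 38.
        38 is a leaf — visit 38.
      At 1: go right to 28.
        28 is a leaf — visit 28.
      Visit 1.
    Visit 20.
  At 30: go right to 7.
    7 is a leaf — visit 7.
  Visit 30.
Visit 25.

10, 35, 9, 38, 28, 1, 20, 7, 30, 25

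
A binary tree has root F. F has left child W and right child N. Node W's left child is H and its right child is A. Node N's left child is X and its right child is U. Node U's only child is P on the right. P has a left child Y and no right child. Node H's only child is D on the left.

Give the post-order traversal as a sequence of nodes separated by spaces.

D H A W X Y P U N F

Post-order visits the left subtree, then the right subtree, then the node.
At F: go left to W.
  At W: go left to H.
    At H: go left to D.
      D is a leaf — visit D.
    At H: no right child.
    Visit H.
  At W: go right to A.
    A is a leaf — visit A.
  Visit W.
At F: go right to N.
  At N: go left to X.
    X is a leaf — visit X.
  At N: go right to U.
    At U: no left child.
    At U: go right to P.
      At P: go left to Y.
        Y is a leaf — visit Y.
      At P: no right child.
      Visit P.
    Visit U.
  Visit N.
Visit F.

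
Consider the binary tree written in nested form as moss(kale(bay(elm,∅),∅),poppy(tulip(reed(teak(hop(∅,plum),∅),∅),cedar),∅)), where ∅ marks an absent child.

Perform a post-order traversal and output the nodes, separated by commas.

elm, bay, kale, plum, hop, teak, reed, cedar, tulip, poppy, moss

Post-order visits the left subtree, then the right subtree, then the node.
At moss: go left to kale.
  At kale: go left to bay.
    At bay: go left to elm.
      elm is a leaf — visit elm.
    At bay: no right child.
    Visit bay.
  At kale: no right child.
  Visit kale.
At moss: go right to poppy.
  At poppy: go left to tulip.
    At tulip: go left to reed.
      At reed: go left to teak.
        At teak: go left to hop.
          At hop: no left child.
          At hop: go right to plum.
            plum is a leaf — visit plum.
          Visit hop.
        At teak: no right child.
        Visit teak.
      At reed: no right child.
      Visit reed.
    At tulip: go right to cedar.
      cedar is a leaf — visit cedar.
    Visit tulip.
  At poppy: no right child.
  Visit poppy.
Visit moss.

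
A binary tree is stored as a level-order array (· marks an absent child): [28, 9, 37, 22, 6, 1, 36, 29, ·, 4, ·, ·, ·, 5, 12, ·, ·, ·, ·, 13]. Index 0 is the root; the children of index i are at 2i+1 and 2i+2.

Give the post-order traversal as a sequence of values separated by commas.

29, 22, 13, 4, 6, 9, 1, 5, 12, 36, 37, 28

Post-order visits the left subtree, then the right subtree, then the node.
At 28: go left to 9.
  At 9: go left to 22.
    At 22: go left to 29.
      29 is a leaf — visit 29.
    At 22: no right child.
    Visit 22.
  At 9: go right to 6.
    At 6: go left to 4.
      At 4: go left to 13.
        13 is a leaf — visit 13.
      At 4: no right child.
      Visit 4.
    At 6: no right child.
    Visit 6.
  Visit 9.
At 28: go right to 37.
  At 37: go left to 1.
    1 is a leaf — visit 1.
  At 37: go right to 36.
    At 36: go left to 5.
      5 is a leaf — visit 5.
    At 36: go right to 12.
      12 is a leaf — visit 12.
    Visit 36.
  Visit 37.
Visit 28.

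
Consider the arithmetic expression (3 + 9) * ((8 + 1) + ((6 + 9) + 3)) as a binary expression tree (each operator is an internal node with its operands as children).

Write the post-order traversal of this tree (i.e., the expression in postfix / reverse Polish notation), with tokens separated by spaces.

3 9 + 8 1 + 6 9 + 3 + + *

Post-order on an expression tree gives postfix notation: for each operator, emit left operand, right operand, then the operator.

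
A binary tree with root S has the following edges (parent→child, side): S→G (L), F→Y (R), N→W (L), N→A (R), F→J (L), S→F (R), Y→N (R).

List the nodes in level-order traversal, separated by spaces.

Level-order visits nodes level by level from the root, left to right within each level.
Level 0: S
Level 1: G, F
Level 2: J, Y
Level 3: N
Level 4: W, A

S G F J Y N W A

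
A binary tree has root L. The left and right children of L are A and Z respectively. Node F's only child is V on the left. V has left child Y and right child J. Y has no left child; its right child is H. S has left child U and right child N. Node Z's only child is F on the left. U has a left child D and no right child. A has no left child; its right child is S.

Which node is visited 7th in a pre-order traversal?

Pre-order visits the node, then its left subtree, then its right subtree.
Visit L.
At L: go left to A.
  Visit A.
  At A: no left child.
  At A: go right to S.
    Visit S.
    At S: go left to U.
      Visit U.
      At U: go left to D.
        D is a leaf — visit D.
      At U: no right child.
    At S: go right to N.
      N is a leaf — visit N.
At L: go right to Z.
  Visit Z.
  At Z: go left to F.
    Visit F.
    At F: go left to V.
      Visit V.
      At V: go left to Y.
        Visit Y.
        At Y: no left child.
        At Y: go right to H.
          H is a leaf — visit H.
      At V: go right to J.
        J is a leaf — visit J.
    At F: no right child.
  At Z: no right child.
Full pre-order sequence: L, A, S, U, D, N, Z, F, V, Y, H, J.

Z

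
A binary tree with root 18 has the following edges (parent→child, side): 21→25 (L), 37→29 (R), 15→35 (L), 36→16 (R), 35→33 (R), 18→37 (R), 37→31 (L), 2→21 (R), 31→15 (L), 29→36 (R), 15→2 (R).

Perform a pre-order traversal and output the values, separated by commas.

Pre-order visits the node, then its left subtree, then its right subtree.
Visit 18.
At 18: no left child.
At 18: go right to 37.
  Visit 37.
  At 37: go left to 31.
    Visit 31.
    At 31: go left to 15.
      Visit 15.
      At 15: go left to 35.
        Visit 35.
        At 35: no left child.
        At 35: go right to 33.
          33 is a leaf — visit 33.
      At 15: go right to 2.
        Visit 2.
        At 2: no left child.
        At 2: go right to 21.
          Visit 21.
          At 21: go left to 25.
            25 is a leaf — visit 25.
          At 21: no right child.
    At 31: no right child.
  At 37: go right to 29.
    Visit 29.
    At 29: no left child.
    At 29: go right to 36.
      Visit 36.
      At 36: no left child.
      At 36: go right to 16.
        16 is a leaf — visit 16.

18, 37, 31, 15, 35, 33, 2, 21, 25, 29, 36, 16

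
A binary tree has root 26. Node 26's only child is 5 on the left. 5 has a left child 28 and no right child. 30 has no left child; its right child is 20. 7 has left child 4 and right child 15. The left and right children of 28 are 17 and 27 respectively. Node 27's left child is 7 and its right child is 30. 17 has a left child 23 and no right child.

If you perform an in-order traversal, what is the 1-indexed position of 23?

In-order visits the left subtree, then the node, then the right subtree.
At 26: go left to 5.
  At 5: go left to 28.
    At 28: go left to 17.
      At 17: go left to 23.
        23 is a leaf — visit 23.
      Visit 17.
      At 17: no right child.
    Visit 28.
    At 28: go right to 27.
      At 27: go left to 7.
        At 7: go left to 4.
          4 is a leaf — visit 4.
        Visit 7.
        At 7: go right to 15.
          15 is a leaf — visit 15.
      Visit 27.
      At 27: go right to 30.
        At 30: no left child.
        Visit 30.
        At 30: go right to 20.
          20 is a leaf — visit 20.
  Visit 5.
  At 5: no right child.
Visit 26.
At 26: no right child.
Full in-order sequence: 23, 17, 28, 4, 7, 15, 27, 30, 20, 5, 26.

1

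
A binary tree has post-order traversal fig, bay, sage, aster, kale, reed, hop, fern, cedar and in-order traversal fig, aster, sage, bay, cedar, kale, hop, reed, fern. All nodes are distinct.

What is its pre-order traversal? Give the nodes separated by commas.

The last element of post-order is the root; it splits in-order into left and right subtrees.
Root cedar: left subtree has 4 nodes {fig, aster, sage, bay}, right has 4 {kale, hop, reed, fern}.
  Root aster: left subtree has 1 node {fig}, right has 2 {sage, bay}.
    Root sage: left subtree has 0 nodes { }, right has 1 {bay}.
  Root fern: left subtree has 3 nodes {kale, hop, reed}, right has 0 { }.
    Root hop: left subtree has 1 node {kale}, right has 1 {reed}.

cedar, aster, fig, sage, bay, fern, hop, kale, reed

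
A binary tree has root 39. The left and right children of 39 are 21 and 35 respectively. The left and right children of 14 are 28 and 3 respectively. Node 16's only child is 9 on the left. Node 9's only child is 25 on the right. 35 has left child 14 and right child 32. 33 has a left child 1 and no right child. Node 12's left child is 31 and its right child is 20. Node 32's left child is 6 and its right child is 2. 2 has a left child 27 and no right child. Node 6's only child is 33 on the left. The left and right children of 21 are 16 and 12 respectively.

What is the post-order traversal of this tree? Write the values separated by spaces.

Post-order visits the left subtree, then the right subtree, then the node.
At 39: go left to 21.
  At 21: go left to 16.
    At 16: go left to 9.
      At 9: no left child.
      At 9: go right to 25.
        25 is a leaf — visit 25.
      Visit 9.
    At 16: no right child.
    Visit 16.
  At 21: go right to 12.
    At 12: go left to 31.
      31 is a leaf — visit 31.
    At 12: go right to 20.
      20 is a leaf — visit 20.
    Visit 12.
  Visit 21.
At 39: go right to 35.
  At 35: go left to 14.
    At 14: go left to 28.
      28 is a leaf — visit 28.
    At 14: go right to 3.
      3 is a leaf — visit 3.
    Visit 14.
  At 35: go right to 32.
    At 32: go left to 6.
      At 6: go left to 33.
        At 33: go left to 1.
          1 is a leaf — visit 1.
        At 33: no right child.
        Visit 33.
      At 6: no right child.
      Visit 6.
    At 32: go right to 2.
      At 2: go left to 27.
        27 is a leaf — visit 27.
      At 2: no right child.
      Visit 2.
    Visit 32.
  Visit 35.
Visit 39.

25 9 16 31 20 12 21 28 3 14 1 33 6 27 2 32 35 39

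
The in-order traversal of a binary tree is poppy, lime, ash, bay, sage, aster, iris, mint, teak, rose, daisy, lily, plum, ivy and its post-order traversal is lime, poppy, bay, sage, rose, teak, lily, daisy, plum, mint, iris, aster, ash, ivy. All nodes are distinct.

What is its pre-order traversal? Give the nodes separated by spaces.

The last element of post-order is the root; it splits in-order into left and right subtrees.
Root ivy: left subtree has 13 nodes {poppy, lime, ash, bay, sage, aster, iris, mint, teak, rose, daisy, lily, plum}, right has 0 { }.
  Root ash: left subtree has 2 nodes {poppy, lime}, right has 10 {bay, sage, aster, iris, mint, teak, rose, daisy, lily, plum}.
    Root poppy: left subtree has 0 nodes { }, right has 1 {lime}.
    Root aster: left subtree has 2 nodes {bay, sage}, right has 7 {iris, mint, teak, rose, daisy, lily, plum}.
      Root sage: left subtree has 1 node {bay}, right has 0 { }.
      Root iris: left subtree has 0 nodes { }, right has 6 {mint, teak, rose, daisy, lily, plum}.
        Root mint: left subtree has 0 nodes { }, right has 5 {teak, rose, daisy, lily, plum}.
          Root plum: left subtree has 4 nodes {teak, rose, daisy, lily}, right has 0 { }.
            Root daisy: left subtree has 2 nodes {teak, rose}, right has 1 {lily}.
              Root teak: left subtree has 0 nodes { }, right has 1 {rose}.

ivy ash poppy lime aster sage bay iris mint plum daisy teak rose lily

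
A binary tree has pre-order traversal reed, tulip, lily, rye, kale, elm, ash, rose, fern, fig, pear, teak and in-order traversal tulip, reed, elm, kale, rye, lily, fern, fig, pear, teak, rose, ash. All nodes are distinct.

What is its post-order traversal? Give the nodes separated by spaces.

tulip elm kale rye teak pear fig fern rose ash lily reed

The first element of pre-order is the root; it splits in-order into left and right subtrees.
Root reed: left subtree has 1 node {tulip}, right has 10 {elm, kale, rye, lily, fern, fig, pear, teak, rose, ash}.
  Root lily: left subtree has 3 nodes {elm, kale, rye}, right has 6 {fern, fig, pear, teak, rose, ash}.
    Root rye: left subtree has 2 nodes {elm, kale}, right has 0 { }.
      Root kale: left subtree has 1 node {elm}, right has 0 { }.
    Root ash: left subtree has 5 nodes {fern, fig, pear, teak, rose}, right has 0 { }.
      Root rose: left subtree has 4 nodes {fern, fig, pear, teak}, right has 0 { }.
        Root fern: left subtree has 0 nodes { }, right has 3 {fig, pear, teak}.
          Root fig: left subtree has 0 nodes { }, right has 2 {pear, teak}.
            Root pear: left subtree has 0 nodes { }, right has 1 {teak}.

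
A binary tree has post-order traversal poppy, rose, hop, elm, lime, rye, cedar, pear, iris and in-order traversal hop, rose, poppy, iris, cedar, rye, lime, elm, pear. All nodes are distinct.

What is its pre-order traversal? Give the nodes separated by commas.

iris, hop, rose, poppy, pear, cedar, rye, lime, elm

The last element of post-order is the root; it splits in-order into left and right subtrees.
Root iris: left subtree has 3 nodes {hop, rose, poppy}, right has 5 {cedar, rye, lime, elm, pear}.
  Root hop: left subtree has 0 nodes { }, right has 2 {rose, poppy}.
    Root rose: left subtree has 0 nodes { }, right has 1 {poppy}.
  Root pear: left subtree has 4 nodes {cedar, rye, lime, elm}, right has 0 { }.
    Root cedar: left subtree has 0 nodes { }, right has 3 {rye, lime, elm}.
      Root rye: left subtree has 0 nodes { }, right has 2 {lime, elm}.
        Root lime: left subtree has 0 nodes { }, right has 1 {elm}.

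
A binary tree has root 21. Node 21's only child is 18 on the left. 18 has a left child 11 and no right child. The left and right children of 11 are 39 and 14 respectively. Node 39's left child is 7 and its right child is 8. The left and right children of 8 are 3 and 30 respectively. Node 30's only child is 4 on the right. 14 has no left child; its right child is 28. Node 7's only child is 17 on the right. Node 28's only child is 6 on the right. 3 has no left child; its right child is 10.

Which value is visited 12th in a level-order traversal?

Level-order visits nodes level by level from the root, left to right within each level.
Level 0: 21
Level 1: 18
Level 2: 11
Level 3: 39, 14
Level 4: 7, 8, 28
Level 5: 17, 3, 30, 6
Level 6: 10, 4
Full level-order sequence: 21, 18, 11, 39, 14, 7, 8, 28, 17, 3, 30, 6, 10, 4.

6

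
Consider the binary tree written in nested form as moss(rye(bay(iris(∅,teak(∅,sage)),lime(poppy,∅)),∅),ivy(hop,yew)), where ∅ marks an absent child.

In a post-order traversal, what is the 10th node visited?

Post-order visits the left subtree, then the right subtree, then the node.
At moss: go left to rye.
  At rye: go left to bay.
    At bay: go left to iris.
      At iris: no left child.
      At iris: go right to teak.
        At teak: no left child.
        At teak: go right to sage.
          sage is a leaf — visit sage.
        Visit teak.
      Visit iris.
    At bay: go right to lime.
      At lime: go left to poppy.
        poppy is a leaf — visit poppy.
      At lime: no right child.
      Visit lime.
    Visit bay.
  At rye: no right child.
  Visit rye.
At moss: go right to ivy.
  At ivy: go left to hop.
    hop is a leaf — visit hop.
  At ivy: go right to yew.
    yew is a leaf — visit yew.
  Visit ivy.
Visit moss.
Full post-order sequence: sage, teak, iris, poppy, lime, bay, rye, hop, yew, ivy, moss.

ivy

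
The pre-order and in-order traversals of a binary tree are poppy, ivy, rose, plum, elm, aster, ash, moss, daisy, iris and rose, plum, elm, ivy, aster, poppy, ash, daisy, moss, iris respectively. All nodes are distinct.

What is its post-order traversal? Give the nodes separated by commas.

elm, plum, rose, aster, ivy, daisy, iris, moss, ash, poppy

The first element of pre-order is the root; it splits in-order into left and right subtrees.
Root poppy: left subtree has 5 nodes {rose, plum, elm, ivy, aster}, right has 4 {ash, daisy, moss, iris}.
  Root ivy: left subtree has 3 nodes {rose, plum, elm}, right has 1 {aster}.
    Root rose: left subtree has 0 nodes { }, right has 2 {plum, elm}.
      Root plum: left subtree has 0 nodes { }, right has 1 {elm}.
  Root ash: left subtree has 0 nodes { }, right has 3 {daisy, moss, iris}.
    Root moss: left subtree has 1 node {daisy}, right has 1 {iris}.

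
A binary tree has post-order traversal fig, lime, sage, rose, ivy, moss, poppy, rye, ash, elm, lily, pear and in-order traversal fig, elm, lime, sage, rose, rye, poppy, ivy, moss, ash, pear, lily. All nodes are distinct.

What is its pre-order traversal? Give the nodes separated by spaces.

pear elm fig ash rye rose sage lime poppy moss ivy lily

The last element of post-order is the root; it splits in-order into left and right subtrees.
Root pear: left subtree has 10 nodes {fig, elm, lime, sage, rose, rye, poppy, ivy, moss, ash}, right has 1 {lily}.
  Root elm: left subtree has 1 node {fig}, right has 8 {lime, sage, rose, rye, poppy, ivy, moss, ash}.
    Root ash: left subtree has 7 nodes {lime, sage, rose, rye, poppy, ivy, moss}, right has 0 { }.
      Root rye: left subtree has 3 nodes {lime, sage, rose}, right has 3 {poppy, ivy, moss}.
        Root rose: left subtree has 2 nodes {lime, sage}, right has 0 { }.
          Root sage: left subtree has 1 node {lime}, right has 0 { }.
        Root poppy: left subtree has 0 nodes { }, right has 2 {ivy, moss}.
          Root moss: left subtree has 1 node {ivy}, right has 0 { }.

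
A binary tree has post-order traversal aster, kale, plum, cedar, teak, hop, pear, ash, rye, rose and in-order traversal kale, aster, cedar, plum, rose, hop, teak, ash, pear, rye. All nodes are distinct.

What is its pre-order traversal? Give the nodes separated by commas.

The last element of post-order is the root; it splits in-order into left and right subtrees.
Root rose: left subtree has 4 nodes {kale, aster, cedar, plum}, right has 5 {hop, teak, ash, pear, rye}.
  Root cedar: left subtree has 2 nodes {kale, aster}, right has 1 {plum}.
    Root kale: left subtree has 0 nodes { }, right has 1 {aster}.
  Root rye: left subtree has 4 nodes {hop, teak, ash, pear}, right has 0 { }.
    Root ash: left subtree has 2 nodes {hop, teak}, right has 1 {pear}.
      Root hop: left subtree has 0 nodes { }, right has 1 {teak}.

rose, cedar, kale, aster, plum, rye, ash, hop, teak, pear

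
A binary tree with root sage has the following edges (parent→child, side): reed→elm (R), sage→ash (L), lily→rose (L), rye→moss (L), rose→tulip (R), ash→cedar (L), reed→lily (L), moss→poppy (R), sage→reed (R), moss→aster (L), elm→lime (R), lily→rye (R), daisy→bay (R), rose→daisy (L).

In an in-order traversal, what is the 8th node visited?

lily

In-order visits the left subtree, then the node, then the right subtree.
At sage: go left to ash.
  At ash: go left to cedar.
    cedar is a leaf — visit cedar.
  Visit ash.
  At ash: no right child.
Visit sage.
At sage: go right to reed.
  At reed: go left to lily.
    At lily: go left to rose.
      At rose: go left to daisy.
        At daisy: no left child.
        Visit daisy.
        At daisy: go right to bay.
          bay is a leaf — visit bay.
      Visit rose.
      At rose: go right to tulip.
        tulip is a leaf — visit tulip.
    Visit lily.
    At lily: go right to rye.
      At rye: go left to moss.
        At moss: go left to aster.
          aster is a leaf — visit aster.
        Visit moss.
        At moss: go right to poppy.
          poppy is a leaf — visit poppy.
      Visit rye.
      At rye: no right child.
  Visit reed.
  At reed: go right to elm.
    At elm: no left child.
    Visit elm.
    At elm: go right to lime.
      lime is a leaf — visit lime.
Full in-order sequence: cedar, ash, sage, daisy, bay, rose, tulip, lily, aster, moss, poppy, rye, reed, elm, lime.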